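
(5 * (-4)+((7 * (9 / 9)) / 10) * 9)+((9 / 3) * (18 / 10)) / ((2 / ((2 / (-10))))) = -356 / 25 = -14.24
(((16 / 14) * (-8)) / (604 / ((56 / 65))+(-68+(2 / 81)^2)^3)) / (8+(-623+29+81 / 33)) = -397660787365248 / 7962531294350550370859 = -0.00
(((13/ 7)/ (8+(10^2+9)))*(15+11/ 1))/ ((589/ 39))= 338/ 12369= 0.03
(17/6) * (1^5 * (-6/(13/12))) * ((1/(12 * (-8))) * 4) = 0.65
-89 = -89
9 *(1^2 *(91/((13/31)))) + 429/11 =1992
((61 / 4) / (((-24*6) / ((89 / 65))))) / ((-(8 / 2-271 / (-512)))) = 43432 / 1356615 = 0.03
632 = 632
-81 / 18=-9 / 2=-4.50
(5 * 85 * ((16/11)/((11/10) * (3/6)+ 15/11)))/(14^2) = 34000/20629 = 1.65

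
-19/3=-6.33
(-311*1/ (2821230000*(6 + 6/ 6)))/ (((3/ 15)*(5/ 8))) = -311/ 2468576250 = -0.00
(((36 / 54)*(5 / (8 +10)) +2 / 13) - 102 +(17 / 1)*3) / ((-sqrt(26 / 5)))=22.22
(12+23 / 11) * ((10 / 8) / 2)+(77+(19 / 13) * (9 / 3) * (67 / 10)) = 115.18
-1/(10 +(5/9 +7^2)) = -9/536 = -0.02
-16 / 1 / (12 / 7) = -28 / 3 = -9.33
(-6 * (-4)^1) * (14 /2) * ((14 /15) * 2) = 1568 /5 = 313.60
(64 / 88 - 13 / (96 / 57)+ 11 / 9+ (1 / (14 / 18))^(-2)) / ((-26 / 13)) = 147245 / 57024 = 2.58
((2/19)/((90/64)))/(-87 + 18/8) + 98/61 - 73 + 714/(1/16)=11352.61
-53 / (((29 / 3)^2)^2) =-4293 / 707281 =-0.01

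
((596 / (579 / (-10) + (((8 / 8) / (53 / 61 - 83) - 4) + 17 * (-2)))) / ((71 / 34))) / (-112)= 1269033 / 47763688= 0.03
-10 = -10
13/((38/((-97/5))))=-1261/190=-6.64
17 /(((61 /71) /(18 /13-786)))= -15525.09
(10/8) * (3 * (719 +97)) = 3060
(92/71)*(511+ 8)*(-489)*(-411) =135159792.85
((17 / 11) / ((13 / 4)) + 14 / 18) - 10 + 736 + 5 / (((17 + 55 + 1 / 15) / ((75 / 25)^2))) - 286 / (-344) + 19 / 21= 1222148040779 / 1675061388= 729.61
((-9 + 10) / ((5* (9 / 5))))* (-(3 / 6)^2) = -0.03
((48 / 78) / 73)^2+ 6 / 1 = 5403670 / 900601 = 6.00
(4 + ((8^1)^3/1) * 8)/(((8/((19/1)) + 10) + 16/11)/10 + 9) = 2142250/5323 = 402.45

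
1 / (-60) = -1 / 60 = -0.02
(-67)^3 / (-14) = 21483.07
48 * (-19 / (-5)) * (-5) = -912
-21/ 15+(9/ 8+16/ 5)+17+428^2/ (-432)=-436441/ 1080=-404.11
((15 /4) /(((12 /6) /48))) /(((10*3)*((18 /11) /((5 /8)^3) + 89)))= 4125 /131591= 0.03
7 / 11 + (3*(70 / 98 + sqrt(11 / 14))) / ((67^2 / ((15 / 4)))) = 45*sqrt(154) / 251384 + 882319 / 1382612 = 0.64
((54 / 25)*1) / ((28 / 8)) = 108 / 175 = 0.62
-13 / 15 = -0.87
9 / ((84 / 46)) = 69 / 14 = 4.93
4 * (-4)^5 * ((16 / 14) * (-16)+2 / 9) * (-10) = -46612480 / 63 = -739880.63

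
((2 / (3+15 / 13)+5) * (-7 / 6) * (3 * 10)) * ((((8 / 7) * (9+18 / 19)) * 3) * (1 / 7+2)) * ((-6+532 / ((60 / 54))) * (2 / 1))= -251907840 / 19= -13258307.37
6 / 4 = 1.50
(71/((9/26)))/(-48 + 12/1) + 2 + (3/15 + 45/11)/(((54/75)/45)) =471311/1782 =264.48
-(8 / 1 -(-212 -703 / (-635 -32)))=-146037 / 667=-218.95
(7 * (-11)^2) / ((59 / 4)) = 3388 / 59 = 57.42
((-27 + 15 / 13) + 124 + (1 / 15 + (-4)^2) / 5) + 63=160258 / 975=164.37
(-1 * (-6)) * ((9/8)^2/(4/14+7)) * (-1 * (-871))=493857/544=907.83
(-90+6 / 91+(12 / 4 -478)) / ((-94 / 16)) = 411272 / 4277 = 96.16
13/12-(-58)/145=89/60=1.48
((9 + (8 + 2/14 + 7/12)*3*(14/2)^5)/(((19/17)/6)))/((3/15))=448792095/38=11810318.29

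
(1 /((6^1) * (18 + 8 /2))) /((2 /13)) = 13 /264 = 0.05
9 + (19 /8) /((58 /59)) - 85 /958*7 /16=5057271 /444512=11.38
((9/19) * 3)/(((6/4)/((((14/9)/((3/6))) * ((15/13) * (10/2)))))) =4200/247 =17.00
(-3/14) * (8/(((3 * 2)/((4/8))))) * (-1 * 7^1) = 1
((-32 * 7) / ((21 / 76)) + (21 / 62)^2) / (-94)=9347285 / 1084008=8.62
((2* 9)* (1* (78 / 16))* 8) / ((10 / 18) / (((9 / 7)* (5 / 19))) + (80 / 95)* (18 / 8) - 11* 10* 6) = -1080378 / 1010297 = -1.07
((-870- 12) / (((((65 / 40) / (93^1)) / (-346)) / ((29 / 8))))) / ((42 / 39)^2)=54589977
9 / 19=0.47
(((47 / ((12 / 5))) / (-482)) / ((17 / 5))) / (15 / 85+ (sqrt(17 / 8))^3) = 75200 / 341075009- 679150 * sqrt(34) / 1023225027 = -0.00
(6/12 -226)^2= 203401/4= 50850.25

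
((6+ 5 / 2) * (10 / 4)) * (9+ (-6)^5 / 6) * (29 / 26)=-244035 / 8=-30504.38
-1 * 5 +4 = -1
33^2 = 1089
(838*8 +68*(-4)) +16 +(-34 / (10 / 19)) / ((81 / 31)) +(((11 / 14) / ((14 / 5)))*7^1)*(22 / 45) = 36425423 / 5670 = 6424.24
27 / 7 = 3.86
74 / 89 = 0.83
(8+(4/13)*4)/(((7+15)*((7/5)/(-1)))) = -300/1001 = -0.30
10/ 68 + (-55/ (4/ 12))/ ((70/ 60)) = -33625/ 238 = -141.28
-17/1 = -17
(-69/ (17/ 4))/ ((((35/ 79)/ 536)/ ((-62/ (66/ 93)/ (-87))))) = -3743717728/ 189805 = -19724.02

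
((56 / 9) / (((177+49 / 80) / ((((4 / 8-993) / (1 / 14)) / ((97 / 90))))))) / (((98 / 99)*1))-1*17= -652278641 / 1378273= -473.26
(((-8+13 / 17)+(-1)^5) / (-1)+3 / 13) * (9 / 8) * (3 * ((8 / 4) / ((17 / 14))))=353619 / 7514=47.06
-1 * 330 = -330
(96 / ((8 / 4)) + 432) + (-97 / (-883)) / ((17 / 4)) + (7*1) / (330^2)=784697350277 / 1634697900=480.03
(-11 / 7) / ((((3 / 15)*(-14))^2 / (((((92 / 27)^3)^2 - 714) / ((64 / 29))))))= -1314825379139525 / 17009309149056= -77.30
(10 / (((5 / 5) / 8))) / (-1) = -80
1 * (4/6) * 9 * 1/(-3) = -2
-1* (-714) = 714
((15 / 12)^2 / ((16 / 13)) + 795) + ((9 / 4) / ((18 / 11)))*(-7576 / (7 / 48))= -126577181 / 1792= -70634.59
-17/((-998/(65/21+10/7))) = 1615/20958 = 0.08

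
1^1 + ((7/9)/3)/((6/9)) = 25/18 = 1.39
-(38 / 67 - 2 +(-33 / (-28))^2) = 2301 / 52528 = 0.04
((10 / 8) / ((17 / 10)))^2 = 625 / 1156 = 0.54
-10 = -10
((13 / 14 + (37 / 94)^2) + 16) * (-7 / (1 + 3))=-1056649 / 35344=-29.90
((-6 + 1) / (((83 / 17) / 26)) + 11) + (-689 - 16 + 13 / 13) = -59729 / 83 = -719.63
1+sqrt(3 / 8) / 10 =sqrt(6) / 40+1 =1.06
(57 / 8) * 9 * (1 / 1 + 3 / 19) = 297 / 4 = 74.25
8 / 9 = 0.89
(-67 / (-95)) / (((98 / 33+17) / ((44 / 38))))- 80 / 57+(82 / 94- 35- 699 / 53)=-432711907259 / 8889096135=-48.68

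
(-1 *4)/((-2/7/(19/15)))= 266/15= 17.73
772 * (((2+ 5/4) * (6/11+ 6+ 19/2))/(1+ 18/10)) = 4428385/308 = 14377.87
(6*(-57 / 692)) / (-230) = 0.00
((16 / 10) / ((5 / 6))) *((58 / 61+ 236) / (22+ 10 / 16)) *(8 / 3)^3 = 105250816 / 276025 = 381.31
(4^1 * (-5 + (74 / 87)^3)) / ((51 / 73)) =-843088972 / 33583653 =-25.10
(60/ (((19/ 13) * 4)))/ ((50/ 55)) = 429/ 38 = 11.29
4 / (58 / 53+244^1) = 106 / 6495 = 0.02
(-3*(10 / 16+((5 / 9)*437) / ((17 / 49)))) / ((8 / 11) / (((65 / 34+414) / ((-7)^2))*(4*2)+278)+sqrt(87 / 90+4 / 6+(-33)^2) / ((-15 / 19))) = 8321364480804375 / 3296030082570324031+22726511366119378675*sqrt(981570) / 448260091229564068216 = 50.23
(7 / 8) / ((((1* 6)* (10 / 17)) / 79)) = 9401 / 480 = 19.59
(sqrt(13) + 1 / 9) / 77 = 1 / 693 + sqrt(13) / 77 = 0.05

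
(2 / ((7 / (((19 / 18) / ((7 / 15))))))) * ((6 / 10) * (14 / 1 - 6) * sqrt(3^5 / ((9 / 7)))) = 42.65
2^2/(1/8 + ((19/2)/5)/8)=320/29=11.03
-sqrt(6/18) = -sqrt(3)/3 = -0.58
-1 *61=-61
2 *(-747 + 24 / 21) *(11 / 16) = -57431 / 56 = -1025.55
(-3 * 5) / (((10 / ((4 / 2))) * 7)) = -3 / 7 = -0.43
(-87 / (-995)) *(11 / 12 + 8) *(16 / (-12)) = -3103 / 2985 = -1.04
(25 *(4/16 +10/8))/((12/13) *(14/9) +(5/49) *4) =143325/7048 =20.34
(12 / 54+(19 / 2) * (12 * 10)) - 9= 10181 / 9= 1131.22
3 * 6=18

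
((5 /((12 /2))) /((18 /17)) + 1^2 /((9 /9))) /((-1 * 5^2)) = -193 /2700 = -0.07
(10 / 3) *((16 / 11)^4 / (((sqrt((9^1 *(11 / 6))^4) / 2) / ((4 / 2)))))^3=0.00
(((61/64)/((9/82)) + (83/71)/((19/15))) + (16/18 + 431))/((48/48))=57175475/129504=441.50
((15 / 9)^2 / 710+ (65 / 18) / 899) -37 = -21250502 / 574461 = -36.99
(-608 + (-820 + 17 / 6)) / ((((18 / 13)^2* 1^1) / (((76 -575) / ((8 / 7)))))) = 5047800667 / 15552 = 324575.66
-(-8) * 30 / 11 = 240 / 11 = 21.82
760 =760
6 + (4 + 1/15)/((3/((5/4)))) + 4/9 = 293/36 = 8.14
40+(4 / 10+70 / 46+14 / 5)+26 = 70.72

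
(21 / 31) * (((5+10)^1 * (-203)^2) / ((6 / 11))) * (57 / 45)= 60288767 / 62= 972399.47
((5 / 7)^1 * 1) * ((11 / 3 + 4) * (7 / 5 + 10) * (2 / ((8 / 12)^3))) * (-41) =-483759 / 28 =-17277.11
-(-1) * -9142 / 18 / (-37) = 4571 / 333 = 13.73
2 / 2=1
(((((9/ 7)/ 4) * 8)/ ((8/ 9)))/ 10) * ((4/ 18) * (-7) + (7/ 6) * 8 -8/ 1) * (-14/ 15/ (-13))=-3/ 650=-0.00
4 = 4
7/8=0.88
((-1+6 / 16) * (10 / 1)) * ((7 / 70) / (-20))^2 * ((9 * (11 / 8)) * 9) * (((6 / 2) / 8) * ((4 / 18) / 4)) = -297 / 819200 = -0.00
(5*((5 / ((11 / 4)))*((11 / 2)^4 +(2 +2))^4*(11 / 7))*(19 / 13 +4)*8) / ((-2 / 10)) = -414981252455049296875 / 186368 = -2226676534893593.84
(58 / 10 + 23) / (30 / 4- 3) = 32 / 5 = 6.40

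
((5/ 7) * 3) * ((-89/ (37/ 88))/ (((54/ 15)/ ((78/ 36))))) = -636350/ 2331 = -272.99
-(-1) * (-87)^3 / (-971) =678.17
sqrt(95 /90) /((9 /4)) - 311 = -310.54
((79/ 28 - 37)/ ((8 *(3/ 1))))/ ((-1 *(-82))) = -319/ 18368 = -0.02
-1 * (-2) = 2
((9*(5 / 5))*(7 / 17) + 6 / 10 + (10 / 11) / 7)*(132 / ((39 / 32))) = 3716096 / 7735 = 480.43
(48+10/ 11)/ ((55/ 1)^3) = 538/ 1830125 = 0.00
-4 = -4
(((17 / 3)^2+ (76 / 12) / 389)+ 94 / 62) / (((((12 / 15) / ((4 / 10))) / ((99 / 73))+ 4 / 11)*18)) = 40165015 / 39505284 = 1.02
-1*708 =-708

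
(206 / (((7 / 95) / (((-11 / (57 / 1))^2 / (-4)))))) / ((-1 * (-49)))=-62315 / 117306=-0.53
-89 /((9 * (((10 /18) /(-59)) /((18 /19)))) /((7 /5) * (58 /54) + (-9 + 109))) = 143908906 /1425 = 100988.71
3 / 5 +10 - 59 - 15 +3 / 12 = -1263 / 20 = -63.15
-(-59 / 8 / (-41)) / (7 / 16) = -118 / 287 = -0.41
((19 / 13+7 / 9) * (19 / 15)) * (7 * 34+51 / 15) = 6008446 / 8775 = 684.72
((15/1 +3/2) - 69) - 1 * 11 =-127/2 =-63.50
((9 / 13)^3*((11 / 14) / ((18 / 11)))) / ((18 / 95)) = 103455 / 123032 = 0.84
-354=-354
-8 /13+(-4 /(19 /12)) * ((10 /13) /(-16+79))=-3352 /5187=-0.65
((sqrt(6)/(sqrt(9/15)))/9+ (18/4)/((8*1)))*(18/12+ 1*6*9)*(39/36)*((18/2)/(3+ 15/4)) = 481*sqrt(10)/54+ 1443/32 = 73.26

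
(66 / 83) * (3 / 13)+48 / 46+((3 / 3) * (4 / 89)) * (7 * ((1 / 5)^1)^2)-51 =-2747662949 / 55217825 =-49.76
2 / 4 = 1 / 2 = 0.50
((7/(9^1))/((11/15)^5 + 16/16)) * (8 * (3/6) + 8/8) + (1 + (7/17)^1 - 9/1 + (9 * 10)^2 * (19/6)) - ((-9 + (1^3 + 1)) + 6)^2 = 401267578229/15647242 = 25644.62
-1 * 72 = -72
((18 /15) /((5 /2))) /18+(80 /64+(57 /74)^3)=52689673 /30391800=1.73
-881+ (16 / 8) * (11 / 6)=-2632 / 3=-877.33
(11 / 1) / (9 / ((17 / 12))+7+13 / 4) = 748 / 1129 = 0.66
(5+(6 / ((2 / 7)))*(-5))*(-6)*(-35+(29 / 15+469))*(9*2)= 4708080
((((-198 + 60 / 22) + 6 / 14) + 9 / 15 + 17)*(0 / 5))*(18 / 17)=0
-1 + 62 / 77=-15 / 77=-0.19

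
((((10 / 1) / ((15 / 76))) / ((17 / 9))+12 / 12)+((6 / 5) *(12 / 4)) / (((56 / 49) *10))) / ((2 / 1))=95671 / 6800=14.07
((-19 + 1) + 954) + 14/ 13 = 12182/ 13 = 937.08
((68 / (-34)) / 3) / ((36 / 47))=-47 / 54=-0.87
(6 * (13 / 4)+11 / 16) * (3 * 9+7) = 5491 / 8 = 686.38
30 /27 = 10 /9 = 1.11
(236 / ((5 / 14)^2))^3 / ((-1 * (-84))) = 75405827.62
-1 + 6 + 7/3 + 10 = 52/3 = 17.33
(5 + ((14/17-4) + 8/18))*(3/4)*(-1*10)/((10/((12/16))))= -347/272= -1.28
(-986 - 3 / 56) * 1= -55219 / 56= -986.05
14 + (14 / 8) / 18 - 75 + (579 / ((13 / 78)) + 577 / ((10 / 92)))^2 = 138834879943 / 1800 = 77130488.86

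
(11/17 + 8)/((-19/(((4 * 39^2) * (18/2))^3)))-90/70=-168931453671702171/2261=-74715370929545.41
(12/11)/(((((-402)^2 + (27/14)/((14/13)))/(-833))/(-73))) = 47674256/116140695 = 0.41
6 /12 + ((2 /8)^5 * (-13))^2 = 524457 /1048576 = 0.50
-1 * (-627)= 627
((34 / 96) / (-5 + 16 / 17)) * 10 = -1445 / 1656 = -0.87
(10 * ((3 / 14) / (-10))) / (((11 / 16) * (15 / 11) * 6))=-4 / 105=-0.04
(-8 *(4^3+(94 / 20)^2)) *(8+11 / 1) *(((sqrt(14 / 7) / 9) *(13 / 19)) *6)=-447668 *sqrt(2) / 75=-8441.31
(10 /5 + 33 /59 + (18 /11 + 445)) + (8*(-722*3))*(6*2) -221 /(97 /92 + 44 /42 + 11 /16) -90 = -2905210247034 /13990493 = -207656.03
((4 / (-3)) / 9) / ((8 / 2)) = -1 / 27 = -0.04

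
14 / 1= 14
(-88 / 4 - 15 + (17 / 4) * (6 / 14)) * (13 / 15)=-30.49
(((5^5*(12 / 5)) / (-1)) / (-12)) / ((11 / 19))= 11875 / 11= 1079.55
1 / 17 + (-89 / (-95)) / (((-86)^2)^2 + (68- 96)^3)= 5194493593 / 88306365360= 0.06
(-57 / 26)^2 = 3249 / 676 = 4.81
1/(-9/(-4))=4/9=0.44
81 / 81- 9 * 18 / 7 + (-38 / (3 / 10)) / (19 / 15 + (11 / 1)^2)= -21255 / 917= -23.18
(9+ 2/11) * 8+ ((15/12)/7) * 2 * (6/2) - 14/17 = 192953/2618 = 73.70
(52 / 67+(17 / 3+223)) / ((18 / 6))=46118 / 603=76.48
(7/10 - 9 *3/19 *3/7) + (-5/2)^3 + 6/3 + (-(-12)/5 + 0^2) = -59233/5320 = -11.13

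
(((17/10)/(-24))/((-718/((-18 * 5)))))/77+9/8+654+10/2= 291965315/442288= 660.12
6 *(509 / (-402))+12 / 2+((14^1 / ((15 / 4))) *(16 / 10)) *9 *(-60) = -1081111 / 335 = -3227.20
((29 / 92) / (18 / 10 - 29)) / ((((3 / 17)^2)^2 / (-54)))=712385 / 1104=645.28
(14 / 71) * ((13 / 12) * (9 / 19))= 0.10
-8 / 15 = -0.53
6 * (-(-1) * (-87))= -522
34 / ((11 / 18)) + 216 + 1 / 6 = 17939 / 66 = 271.80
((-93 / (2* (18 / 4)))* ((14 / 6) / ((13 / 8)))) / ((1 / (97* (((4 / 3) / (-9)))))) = 673568 / 3159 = 213.22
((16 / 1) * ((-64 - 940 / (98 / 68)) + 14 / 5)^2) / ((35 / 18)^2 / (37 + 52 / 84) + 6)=8341686555646464 / 6248542475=1334981.17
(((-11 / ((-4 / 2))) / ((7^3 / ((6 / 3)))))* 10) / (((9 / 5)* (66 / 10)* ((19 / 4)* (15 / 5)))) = 1000 / 527877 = 0.00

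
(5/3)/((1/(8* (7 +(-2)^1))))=200/3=66.67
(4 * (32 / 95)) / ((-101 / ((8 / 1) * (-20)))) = 4096 / 1919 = 2.13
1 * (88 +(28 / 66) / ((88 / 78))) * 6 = 64161 / 121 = 530.26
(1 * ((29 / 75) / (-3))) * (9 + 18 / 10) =-1.39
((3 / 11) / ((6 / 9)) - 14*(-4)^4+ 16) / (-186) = 19.18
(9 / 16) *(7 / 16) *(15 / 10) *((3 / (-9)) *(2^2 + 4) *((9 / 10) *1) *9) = -5103 / 640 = -7.97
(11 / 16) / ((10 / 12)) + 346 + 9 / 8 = 6959 / 20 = 347.95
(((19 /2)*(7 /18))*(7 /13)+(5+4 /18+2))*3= 1437 /52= 27.63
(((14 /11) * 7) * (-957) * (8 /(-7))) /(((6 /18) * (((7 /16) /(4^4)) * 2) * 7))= 8552448 /7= 1221778.29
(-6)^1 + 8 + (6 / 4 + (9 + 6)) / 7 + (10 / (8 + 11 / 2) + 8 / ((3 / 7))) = 8983 / 378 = 23.76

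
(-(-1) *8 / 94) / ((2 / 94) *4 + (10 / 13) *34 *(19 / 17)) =13 / 4478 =0.00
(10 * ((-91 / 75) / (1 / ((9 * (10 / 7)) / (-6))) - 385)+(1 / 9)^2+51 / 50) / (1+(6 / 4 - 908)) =15483019 / 3667275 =4.22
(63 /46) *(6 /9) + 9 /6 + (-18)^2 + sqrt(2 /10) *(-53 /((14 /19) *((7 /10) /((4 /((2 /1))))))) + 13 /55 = 826423 /2530 - 2014 *sqrt(5) /49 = 234.74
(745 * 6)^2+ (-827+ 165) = 19980238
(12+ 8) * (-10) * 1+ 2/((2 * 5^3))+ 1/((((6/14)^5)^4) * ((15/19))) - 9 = 37901053225098625303/1307544150375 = 28986442.42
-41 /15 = -2.73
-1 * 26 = -26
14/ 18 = 7/ 9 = 0.78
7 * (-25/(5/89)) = -3115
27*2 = 54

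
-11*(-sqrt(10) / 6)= 5.80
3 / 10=0.30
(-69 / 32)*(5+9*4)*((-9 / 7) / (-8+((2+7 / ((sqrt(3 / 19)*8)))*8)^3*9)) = -108794853 / 88071340+16473267*sqrt(57) / 100652960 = 0.00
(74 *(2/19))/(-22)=-74/209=-0.35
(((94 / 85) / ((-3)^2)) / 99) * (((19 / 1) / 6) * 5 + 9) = 7003 / 227205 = 0.03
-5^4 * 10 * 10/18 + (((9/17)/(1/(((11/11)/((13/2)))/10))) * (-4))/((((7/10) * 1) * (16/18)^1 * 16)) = -773500729/222768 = -3472.23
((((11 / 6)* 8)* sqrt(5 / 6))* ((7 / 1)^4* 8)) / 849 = 422576* sqrt(30) / 7641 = 302.91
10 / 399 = 0.03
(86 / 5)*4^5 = 88064 / 5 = 17612.80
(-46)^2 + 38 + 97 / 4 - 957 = 4885 / 4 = 1221.25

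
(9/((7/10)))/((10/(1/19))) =9/133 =0.07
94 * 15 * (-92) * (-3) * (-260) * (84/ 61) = -139332039.34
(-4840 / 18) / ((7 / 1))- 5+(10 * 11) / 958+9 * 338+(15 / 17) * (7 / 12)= 6154500907 / 2052036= 2999.22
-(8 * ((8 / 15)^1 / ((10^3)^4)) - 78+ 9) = 16171874999999 / 234375000000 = 69.00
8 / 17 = 0.47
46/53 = 0.87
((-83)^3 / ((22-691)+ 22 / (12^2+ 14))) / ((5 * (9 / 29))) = 1309964017 / 2377800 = 550.91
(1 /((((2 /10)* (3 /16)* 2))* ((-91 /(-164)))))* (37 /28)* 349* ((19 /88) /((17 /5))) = 251480675 /357357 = 703.72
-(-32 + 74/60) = 923/30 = 30.77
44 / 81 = 0.54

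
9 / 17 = 0.53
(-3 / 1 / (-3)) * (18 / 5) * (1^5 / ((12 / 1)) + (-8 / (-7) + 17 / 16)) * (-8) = -2307 / 35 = -65.91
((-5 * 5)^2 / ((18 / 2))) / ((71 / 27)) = 1875 / 71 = 26.41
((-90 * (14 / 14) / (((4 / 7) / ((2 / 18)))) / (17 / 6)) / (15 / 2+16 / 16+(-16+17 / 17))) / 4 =105 / 442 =0.24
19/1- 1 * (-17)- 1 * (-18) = 54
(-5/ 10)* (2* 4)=-4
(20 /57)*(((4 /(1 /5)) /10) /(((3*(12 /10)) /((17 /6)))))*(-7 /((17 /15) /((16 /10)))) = -2800 /513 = -5.46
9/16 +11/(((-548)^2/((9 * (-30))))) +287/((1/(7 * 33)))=66297.55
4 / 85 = 0.05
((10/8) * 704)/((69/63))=18480/23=803.48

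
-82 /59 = -1.39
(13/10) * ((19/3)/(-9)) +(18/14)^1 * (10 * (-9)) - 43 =-301699/1890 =-159.63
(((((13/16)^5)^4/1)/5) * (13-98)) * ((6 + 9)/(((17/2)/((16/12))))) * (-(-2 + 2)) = 0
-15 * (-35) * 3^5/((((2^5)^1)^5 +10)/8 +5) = 510300/16777241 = 0.03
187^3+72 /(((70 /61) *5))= 1144362721 /175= 6539215.55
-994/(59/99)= -1667.90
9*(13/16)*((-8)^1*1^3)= -58.50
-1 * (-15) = 15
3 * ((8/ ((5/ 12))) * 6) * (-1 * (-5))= 1728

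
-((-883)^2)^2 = -607914936721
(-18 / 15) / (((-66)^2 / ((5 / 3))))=-1 / 2178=-0.00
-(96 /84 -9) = 55 /7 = 7.86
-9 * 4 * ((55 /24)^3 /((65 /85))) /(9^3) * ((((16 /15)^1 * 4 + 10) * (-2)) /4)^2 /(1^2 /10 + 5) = -380965475 /49128768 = -7.75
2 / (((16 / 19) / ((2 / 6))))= 19 / 24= 0.79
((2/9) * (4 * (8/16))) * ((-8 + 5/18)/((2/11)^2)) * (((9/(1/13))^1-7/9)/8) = -8796337/5832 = -1508.29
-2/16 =-1/8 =-0.12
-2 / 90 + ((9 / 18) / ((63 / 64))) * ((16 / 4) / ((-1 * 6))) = -341 / 945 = -0.36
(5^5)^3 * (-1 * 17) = -518798828125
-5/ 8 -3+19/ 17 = -341/ 136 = -2.51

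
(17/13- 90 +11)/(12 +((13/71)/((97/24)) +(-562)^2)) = -3477935/14139453796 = -0.00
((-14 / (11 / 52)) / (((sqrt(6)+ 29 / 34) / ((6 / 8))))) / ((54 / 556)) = 49887656 / 603405 - 58488976 * sqrt(6) / 603405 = -154.76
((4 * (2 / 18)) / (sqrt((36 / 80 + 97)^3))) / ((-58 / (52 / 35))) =-832 * sqrt(9745) / 6940044027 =-0.00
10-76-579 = -645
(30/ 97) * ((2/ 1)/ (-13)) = -60/ 1261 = -0.05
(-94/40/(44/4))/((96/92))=-1081/5280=-0.20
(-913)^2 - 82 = 833487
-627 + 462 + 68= -97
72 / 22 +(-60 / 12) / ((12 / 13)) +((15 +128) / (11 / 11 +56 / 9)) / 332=-57089 / 27390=-2.08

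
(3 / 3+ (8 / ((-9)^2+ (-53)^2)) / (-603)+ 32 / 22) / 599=23526001 / 5741226315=0.00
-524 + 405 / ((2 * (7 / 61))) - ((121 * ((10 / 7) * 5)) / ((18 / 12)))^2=-291725753 / 882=-330754.82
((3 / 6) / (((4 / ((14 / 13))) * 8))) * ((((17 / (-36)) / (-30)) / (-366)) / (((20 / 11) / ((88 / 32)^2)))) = -158389 / 52619673600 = -0.00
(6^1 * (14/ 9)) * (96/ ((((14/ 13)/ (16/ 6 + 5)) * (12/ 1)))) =4784/ 9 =531.56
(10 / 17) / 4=5 / 34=0.15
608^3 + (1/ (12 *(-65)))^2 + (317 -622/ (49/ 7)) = 957190597880407/ 4258800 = 224755940.14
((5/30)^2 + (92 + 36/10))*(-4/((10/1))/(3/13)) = -223769/1350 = -165.75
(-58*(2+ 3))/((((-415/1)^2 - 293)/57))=-8265/85966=-0.10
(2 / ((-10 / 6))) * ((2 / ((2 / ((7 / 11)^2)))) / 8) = -147 / 2420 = -0.06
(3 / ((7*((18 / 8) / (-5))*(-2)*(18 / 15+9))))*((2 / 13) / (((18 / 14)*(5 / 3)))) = 20 / 5967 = 0.00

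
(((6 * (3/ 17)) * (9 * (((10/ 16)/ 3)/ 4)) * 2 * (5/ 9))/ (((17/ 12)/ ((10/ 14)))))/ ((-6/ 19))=-7125/ 8092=-0.88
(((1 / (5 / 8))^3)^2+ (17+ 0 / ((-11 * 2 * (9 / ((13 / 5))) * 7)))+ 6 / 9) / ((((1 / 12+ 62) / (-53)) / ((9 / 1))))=-3080574756 / 11640625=-264.64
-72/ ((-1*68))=18/ 17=1.06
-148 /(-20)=37 /5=7.40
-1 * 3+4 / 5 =-11 / 5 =-2.20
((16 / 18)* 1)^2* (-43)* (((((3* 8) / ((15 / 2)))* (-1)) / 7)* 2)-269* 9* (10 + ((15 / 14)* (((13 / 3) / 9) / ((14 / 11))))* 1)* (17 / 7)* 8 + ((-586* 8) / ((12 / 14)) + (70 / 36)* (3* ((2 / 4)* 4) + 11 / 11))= -137485745333 / 277830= -494855.65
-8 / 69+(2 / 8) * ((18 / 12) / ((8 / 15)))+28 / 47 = 245519 / 207552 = 1.18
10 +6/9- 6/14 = 215/21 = 10.24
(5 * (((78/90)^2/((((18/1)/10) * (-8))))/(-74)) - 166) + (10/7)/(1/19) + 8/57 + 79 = -380828291/6377616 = -59.71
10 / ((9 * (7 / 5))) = 50 / 63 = 0.79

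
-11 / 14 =-0.79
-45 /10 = -9 /2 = -4.50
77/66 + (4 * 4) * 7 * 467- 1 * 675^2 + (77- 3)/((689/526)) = -1667090647/4134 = -403263.34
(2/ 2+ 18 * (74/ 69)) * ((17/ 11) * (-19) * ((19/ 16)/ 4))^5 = -4065345839462392931419/ 3977325473431552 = -1022130.54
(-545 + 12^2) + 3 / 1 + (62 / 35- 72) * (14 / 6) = -8428 / 15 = -561.87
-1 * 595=-595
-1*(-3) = 3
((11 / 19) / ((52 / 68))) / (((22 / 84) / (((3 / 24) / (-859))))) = -0.00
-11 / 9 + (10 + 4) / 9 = 0.33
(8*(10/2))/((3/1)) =13.33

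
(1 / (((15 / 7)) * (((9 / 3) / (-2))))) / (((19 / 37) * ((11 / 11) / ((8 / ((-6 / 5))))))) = 2072 / 513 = 4.04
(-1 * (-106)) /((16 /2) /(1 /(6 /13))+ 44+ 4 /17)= 11713 /5296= 2.21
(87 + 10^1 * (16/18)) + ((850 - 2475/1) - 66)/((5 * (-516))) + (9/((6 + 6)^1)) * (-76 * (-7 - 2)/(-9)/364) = 16972432/176085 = 96.39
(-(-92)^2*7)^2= 3510325504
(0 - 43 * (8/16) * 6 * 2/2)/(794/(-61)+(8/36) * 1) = 70821/7024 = 10.08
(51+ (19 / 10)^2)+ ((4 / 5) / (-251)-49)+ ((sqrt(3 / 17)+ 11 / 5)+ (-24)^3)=-346786449 / 25100+ sqrt(51) / 17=-13815.77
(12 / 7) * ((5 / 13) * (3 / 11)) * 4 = 720 / 1001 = 0.72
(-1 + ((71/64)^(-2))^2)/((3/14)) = -40294170/25411681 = -1.59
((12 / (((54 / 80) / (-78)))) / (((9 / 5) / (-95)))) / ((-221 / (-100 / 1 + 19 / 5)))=14622400 / 459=31857.08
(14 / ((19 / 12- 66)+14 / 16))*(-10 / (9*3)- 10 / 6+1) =0.23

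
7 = 7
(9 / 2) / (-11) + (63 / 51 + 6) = 2553 / 374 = 6.83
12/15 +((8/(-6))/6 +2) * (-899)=-71884/45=-1597.42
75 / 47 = 1.60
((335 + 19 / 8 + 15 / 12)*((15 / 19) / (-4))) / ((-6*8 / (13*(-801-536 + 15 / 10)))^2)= -5443675581435 / 622592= -8743568.15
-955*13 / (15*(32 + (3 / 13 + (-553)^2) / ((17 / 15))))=-548743 / 178919616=-0.00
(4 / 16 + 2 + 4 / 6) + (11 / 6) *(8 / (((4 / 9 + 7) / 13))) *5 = 130.98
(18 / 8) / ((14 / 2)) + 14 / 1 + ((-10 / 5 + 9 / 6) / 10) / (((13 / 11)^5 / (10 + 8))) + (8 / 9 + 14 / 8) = 1937974894 / 116957295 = 16.57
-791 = -791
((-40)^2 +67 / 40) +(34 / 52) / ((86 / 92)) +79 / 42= 753294173 / 469560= 1604.26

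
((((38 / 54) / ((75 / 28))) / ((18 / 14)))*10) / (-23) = -7448 / 83835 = -0.09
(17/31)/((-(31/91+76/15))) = -23205/228811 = -0.10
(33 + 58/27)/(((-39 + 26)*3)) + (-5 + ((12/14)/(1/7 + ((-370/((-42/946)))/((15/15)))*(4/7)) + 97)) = 5165760325/56704941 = 91.10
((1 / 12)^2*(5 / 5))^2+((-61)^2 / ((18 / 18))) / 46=38579351 / 476928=80.89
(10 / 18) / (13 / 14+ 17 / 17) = 70 / 243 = 0.29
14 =14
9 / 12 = 3 / 4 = 0.75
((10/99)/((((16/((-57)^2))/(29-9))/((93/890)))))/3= 55955/3916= 14.29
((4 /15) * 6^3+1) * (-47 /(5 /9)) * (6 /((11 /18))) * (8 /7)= -107083296 /1925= -55627.69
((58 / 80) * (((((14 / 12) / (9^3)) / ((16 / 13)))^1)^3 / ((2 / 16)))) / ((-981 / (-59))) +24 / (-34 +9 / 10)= -403502785414672035089 / 556497592139666718720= -0.73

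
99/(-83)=-99/83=-1.19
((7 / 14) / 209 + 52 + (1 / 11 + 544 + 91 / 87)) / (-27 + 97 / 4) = -43431134 / 200013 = -217.14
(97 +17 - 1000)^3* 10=-6955064560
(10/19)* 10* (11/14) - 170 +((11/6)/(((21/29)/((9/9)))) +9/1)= -369473/2394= -154.33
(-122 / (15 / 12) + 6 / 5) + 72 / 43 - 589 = -147001 / 215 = -683.73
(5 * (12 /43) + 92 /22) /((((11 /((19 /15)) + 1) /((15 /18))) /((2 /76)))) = 6595 /522192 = 0.01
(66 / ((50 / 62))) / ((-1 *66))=-31 / 25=-1.24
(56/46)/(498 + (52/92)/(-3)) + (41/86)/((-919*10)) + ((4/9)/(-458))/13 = 0.00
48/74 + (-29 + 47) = 690/37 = 18.65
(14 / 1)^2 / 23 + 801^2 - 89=14754972 / 23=641520.52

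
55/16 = 3.44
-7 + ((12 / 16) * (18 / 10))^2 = -2071 / 400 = -5.18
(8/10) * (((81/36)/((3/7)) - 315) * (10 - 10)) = 0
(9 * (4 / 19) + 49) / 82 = 967 / 1558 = 0.62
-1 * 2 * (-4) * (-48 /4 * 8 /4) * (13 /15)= -832 /5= -166.40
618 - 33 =585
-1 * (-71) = 71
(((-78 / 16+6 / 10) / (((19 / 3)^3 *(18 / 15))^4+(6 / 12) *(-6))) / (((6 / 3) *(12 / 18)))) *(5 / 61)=-2103620625 / 69126251528261080352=-0.00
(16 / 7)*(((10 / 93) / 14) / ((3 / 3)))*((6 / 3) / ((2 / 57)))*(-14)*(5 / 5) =-3040 / 217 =-14.01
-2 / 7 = -0.29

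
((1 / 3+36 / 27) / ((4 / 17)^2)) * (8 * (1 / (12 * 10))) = 289 / 144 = 2.01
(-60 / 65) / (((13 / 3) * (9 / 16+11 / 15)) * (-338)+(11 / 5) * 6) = 864 / 1764139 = 0.00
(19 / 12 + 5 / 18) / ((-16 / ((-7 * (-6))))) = -469 / 96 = -4.89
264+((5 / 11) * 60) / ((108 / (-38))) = 25186 / 99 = 254.40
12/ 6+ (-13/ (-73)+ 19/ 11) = 3136/ 803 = 3.91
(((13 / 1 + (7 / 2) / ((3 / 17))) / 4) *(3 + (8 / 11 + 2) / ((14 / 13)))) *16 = 55948 / 77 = 726.60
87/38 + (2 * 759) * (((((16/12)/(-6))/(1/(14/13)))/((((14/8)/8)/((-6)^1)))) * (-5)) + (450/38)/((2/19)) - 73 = -12295598/247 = -49779.75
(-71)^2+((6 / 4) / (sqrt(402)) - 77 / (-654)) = sqrt(402) / 268+3296891 / 654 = 5041.19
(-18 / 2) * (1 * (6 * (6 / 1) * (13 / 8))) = -1053 / 2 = -526.50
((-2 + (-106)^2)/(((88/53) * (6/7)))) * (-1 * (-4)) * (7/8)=14587349/528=27627.55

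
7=7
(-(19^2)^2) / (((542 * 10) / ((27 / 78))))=-1172889 / 140920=-8.32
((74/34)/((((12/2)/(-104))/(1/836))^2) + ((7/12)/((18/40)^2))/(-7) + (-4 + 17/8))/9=-3299404117/12992127192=-0.25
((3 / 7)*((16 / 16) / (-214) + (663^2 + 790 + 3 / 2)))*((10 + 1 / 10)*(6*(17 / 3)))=242707769523 / 3745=64808483.18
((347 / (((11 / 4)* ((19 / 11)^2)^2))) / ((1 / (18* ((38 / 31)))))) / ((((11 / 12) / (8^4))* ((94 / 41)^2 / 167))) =20856562176688128 / 469697461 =44404247.22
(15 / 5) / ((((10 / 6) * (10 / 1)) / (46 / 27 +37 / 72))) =479 / 1200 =0.40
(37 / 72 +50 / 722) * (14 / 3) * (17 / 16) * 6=1803683 / 103968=17.35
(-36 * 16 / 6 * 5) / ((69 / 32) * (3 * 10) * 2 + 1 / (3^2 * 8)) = -8640 / 2329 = -3.71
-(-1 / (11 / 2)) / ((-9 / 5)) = -0.10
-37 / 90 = -0.41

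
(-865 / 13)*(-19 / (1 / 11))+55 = 181500 / 13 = 13961.54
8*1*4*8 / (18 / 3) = 128 / 3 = 42.67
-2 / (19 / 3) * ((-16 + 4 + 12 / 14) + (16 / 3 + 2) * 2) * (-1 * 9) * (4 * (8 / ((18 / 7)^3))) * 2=58016 / 1539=37.70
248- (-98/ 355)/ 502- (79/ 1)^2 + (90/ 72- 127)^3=-11373992971159/ 5702720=-1994485.61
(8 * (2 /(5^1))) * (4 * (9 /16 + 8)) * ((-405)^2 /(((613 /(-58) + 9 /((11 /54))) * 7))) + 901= 2320933787 /30023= 77305.19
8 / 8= 1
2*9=18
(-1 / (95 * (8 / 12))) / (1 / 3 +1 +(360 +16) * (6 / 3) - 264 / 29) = -261 / 12302120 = -0.00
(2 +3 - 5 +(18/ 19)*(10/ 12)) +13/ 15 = 472/ 285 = 1.66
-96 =-96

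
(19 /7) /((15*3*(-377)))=-19 /118755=-0.00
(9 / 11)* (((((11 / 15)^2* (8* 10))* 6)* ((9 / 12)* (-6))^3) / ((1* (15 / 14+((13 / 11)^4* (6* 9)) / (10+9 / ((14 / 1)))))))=-979637157576 / 558353765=-1754.51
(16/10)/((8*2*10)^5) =0.00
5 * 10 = 50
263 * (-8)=-2104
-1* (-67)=67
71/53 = 1.34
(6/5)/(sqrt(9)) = 0.40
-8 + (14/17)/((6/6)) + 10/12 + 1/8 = -2537/408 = -6.22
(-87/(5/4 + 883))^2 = 13456/1390041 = 0.01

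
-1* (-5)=5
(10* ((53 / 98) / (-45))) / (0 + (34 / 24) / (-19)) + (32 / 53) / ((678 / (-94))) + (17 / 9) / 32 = 2280412789 / 1436785056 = 1.59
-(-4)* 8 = 32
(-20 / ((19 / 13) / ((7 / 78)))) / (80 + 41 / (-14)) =-980 / 61503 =-0.02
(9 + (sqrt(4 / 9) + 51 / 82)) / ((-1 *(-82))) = 2531 / 20172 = 0.13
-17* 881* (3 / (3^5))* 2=-369.80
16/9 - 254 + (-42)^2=13606/9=1511.78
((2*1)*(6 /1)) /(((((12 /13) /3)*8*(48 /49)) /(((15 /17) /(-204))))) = -3185 /147968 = -0.02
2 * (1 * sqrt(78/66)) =2 * sqrt(143)/11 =2.17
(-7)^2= 49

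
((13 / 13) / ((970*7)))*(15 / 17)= 3 / 23086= 0.00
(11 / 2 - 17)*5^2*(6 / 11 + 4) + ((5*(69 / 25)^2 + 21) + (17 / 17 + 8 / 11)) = -1713254 / 1375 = -1246.00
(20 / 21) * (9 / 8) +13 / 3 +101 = 4469 / 42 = 106.40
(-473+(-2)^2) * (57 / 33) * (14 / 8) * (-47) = 2931719 / 44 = 66629.98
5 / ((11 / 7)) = 35 / 11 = 3.18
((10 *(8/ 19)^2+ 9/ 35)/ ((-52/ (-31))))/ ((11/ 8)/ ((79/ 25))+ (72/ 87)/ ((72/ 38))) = 840746598/ 605734535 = 1.39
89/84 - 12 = -919/84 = -10.94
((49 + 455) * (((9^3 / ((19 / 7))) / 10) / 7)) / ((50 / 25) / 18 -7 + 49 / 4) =6613488 / 18335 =360.70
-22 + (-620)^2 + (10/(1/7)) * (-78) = 378918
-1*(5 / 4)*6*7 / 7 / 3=-5 / 2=-2.50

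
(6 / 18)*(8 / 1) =8 / 3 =2.67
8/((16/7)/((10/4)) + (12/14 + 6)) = 35/34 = 1.03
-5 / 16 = -0.31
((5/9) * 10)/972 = 25/4374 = 0.01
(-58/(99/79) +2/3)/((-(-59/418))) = -171608/531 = -323.18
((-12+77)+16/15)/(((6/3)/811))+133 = 807691/30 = 26923.03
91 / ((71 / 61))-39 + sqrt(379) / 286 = sqrt(379) / 286 + 2782 / 71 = 39.25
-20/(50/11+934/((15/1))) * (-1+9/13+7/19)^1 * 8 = -24750/170183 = -0.15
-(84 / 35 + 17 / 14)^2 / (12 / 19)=-1216171 / 58800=-20.68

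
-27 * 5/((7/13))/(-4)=1755/28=62.68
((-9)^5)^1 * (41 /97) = -2421009 /97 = -24958.86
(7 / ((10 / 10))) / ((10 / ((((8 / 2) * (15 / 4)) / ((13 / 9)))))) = 7.27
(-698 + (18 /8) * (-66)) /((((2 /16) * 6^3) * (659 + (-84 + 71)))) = -1693 /34884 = -0.05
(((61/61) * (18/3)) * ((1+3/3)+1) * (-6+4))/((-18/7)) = 14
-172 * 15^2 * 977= -37809900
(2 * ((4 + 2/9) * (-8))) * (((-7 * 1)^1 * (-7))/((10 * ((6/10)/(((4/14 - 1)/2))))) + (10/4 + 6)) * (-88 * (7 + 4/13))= 85138240/351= 242559.09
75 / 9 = 8.33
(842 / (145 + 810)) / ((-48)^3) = -421 / 52807680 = -0.00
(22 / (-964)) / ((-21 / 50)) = 275 / 5061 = 0.05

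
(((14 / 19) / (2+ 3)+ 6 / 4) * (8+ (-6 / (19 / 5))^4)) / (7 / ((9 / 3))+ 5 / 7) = 1522116183 / 198087920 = 7.68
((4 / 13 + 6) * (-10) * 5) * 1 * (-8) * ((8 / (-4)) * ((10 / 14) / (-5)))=65600 / 91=720.88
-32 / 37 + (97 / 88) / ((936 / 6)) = -0.86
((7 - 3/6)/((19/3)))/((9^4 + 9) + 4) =39/249812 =0.00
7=7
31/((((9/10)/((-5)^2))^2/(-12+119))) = 2559413.58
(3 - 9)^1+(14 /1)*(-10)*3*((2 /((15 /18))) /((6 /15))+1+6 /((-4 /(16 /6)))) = -1266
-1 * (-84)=84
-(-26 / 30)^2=-169 / 225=-0.75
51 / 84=17 / 28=0.61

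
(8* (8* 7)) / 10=224 / 5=44.80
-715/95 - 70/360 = -5281/684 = -7.72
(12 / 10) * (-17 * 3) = -306 / 5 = -61.20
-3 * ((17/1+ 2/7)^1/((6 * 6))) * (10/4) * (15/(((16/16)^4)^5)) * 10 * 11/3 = -166375/84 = -1980.65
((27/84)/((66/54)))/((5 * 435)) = 27/223300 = 0.00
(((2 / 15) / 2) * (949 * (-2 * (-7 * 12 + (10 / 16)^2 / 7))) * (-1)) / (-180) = 35689043 / 604800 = 59.01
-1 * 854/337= -854/337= -2.53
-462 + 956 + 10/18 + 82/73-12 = 317777/657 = 483.68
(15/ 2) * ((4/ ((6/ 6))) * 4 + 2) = 135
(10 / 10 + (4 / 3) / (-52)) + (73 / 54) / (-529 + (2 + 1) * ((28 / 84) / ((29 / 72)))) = 10416475 / 10718838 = 0.97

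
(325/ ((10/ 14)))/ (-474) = -455/ 474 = -0.96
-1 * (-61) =61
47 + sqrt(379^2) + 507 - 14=919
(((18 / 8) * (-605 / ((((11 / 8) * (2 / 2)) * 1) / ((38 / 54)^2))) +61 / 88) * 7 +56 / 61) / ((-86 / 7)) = 10427437895 / 37393488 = 278.86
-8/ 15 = -0.53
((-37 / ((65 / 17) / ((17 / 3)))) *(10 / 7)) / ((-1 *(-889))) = -21386 / 242697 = -0.09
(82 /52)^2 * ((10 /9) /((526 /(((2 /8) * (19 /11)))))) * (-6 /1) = -159695 /11734008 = -0.01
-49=-49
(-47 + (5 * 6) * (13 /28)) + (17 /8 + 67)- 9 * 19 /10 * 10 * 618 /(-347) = 6618561 /19432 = 340.60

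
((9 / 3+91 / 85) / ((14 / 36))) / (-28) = -1557 / 4165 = -0.37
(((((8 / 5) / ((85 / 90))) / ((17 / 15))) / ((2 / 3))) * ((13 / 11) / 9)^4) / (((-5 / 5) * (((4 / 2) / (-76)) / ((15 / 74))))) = 21706360 / 4227017751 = 0.01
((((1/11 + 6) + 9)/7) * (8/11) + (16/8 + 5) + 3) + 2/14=1417/121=11.71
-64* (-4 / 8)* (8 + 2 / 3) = 832 / 3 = 277.33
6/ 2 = 3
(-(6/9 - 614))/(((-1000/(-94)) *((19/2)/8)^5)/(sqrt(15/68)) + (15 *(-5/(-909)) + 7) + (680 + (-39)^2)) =4718594869423669992488960/16977608503976779095534481 - 7157747405768359936000 *sqrt(255)/16977608503976779095534481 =0.27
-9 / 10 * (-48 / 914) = 108 / 2285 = 0.05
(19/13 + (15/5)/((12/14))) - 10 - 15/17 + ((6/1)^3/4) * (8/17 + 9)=223427/442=505.49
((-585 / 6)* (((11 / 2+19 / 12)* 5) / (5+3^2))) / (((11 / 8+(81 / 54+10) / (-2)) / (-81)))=-447525 / 98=-4566.58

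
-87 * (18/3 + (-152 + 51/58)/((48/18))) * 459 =32374647/16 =2023415.44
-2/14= -1/7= -0.14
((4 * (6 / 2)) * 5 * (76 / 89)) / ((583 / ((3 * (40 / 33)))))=182400 / 570757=0.32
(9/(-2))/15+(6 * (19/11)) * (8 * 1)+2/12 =13658/165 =82.78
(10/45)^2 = 4/81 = 0.05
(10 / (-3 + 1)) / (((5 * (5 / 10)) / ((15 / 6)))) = -5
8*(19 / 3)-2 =146 / 3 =48.67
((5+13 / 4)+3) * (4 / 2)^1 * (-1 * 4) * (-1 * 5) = 450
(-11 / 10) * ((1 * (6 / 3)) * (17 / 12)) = -187 / 60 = -3.12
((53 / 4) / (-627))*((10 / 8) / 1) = -265 / 10032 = -0.03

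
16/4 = 4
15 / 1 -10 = 5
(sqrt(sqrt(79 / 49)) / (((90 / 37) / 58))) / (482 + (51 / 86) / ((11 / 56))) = 507529 * sqrt(7) * 79^(1 / 4) / 72265410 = 0.06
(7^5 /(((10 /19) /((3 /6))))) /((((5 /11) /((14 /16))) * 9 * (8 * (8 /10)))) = 24588641 /46080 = 533.61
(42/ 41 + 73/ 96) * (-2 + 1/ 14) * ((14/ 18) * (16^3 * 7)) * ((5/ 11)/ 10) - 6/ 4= -3490.64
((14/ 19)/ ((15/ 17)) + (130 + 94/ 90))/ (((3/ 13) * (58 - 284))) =-2.53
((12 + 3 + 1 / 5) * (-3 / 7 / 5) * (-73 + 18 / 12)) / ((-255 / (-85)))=5434 / 175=31.05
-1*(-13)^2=-169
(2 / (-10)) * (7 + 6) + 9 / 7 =-46 / 35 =-1.31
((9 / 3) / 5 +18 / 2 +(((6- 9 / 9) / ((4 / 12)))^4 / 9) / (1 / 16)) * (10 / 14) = 450048 / 7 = 64292.57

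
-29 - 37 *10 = -399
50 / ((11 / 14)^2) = 9800 / 121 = 80.99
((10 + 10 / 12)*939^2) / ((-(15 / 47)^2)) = -2813375773 / 30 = -93779192.43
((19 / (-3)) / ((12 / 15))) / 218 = -95 / 2616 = -0.04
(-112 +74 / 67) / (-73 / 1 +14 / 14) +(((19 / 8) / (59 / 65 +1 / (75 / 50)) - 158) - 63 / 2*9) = -649332247 / 1480968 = -438.45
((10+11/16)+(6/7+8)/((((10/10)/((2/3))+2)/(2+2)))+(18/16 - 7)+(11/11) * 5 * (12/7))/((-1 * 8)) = -18429/6272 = -2.94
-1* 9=-9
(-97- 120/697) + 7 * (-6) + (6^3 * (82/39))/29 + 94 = -7754757/262769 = -29.51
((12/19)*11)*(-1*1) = -132/19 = -6.95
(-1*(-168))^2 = 28224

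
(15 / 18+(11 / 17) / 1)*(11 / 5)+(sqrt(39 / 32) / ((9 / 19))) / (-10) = 1661 / 510-19*sqrt(78) / 720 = 3.02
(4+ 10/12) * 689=19981/6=3330.17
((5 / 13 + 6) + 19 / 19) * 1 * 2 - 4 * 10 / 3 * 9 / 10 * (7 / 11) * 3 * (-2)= 8664 / 143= 60.59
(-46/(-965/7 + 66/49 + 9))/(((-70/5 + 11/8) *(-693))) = 322/7809219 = 0.00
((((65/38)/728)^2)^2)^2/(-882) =-390625/370886968421653911568543383552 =-0.00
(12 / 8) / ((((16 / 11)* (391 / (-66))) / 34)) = -1089 / 184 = -5.92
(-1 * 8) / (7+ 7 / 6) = -48 / 49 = -0.98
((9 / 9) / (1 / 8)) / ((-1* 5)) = -8 / 5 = -1.60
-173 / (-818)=173 / 818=0.21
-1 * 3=-3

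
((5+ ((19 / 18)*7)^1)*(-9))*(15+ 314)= -73367 / 2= -36683.50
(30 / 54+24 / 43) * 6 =862 / 129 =6.68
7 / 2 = 3.50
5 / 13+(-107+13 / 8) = -10919 / 104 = -104.99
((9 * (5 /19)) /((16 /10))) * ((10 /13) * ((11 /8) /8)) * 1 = 12375 /63232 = 0.20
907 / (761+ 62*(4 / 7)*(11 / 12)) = 19047 / 16663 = 1.14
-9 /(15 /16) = -48 /5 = -9.60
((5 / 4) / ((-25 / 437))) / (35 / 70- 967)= 437 / 19330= 0.02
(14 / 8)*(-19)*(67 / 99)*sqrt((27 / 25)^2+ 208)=-8911*sqrt(130729) / 9900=-325.44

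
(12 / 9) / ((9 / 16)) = 64 / 27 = 2.37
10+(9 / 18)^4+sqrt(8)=2 * sqrt(2)+161 / 16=12.89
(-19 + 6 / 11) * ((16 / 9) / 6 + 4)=-23548 / 297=-79.29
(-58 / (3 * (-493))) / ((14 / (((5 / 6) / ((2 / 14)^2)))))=35 / 306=0.11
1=1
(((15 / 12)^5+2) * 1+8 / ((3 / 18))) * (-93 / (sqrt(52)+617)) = -1039074275 / 129924096+1684075 * sqrt(13) / 64962048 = -7.90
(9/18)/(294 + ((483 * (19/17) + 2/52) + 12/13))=221/368975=0.00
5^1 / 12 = 5 / 12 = 0.42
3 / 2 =1.50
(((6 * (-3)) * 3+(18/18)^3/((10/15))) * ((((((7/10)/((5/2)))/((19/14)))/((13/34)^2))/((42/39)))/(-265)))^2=7219221156/107108925625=0.07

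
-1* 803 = -803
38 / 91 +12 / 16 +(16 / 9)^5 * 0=425 / 364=1.17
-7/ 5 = -1.40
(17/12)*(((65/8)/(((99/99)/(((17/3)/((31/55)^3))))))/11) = 284123125/8579808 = 33.12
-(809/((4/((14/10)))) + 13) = -5923/20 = -296.15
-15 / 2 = -7.50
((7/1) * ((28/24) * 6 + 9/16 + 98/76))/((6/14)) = 43953/304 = 144.58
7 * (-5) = -35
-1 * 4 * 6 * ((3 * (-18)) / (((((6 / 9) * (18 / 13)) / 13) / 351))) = 6406452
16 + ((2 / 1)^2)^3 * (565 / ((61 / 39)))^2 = 31074697936 / 3721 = 8351168.49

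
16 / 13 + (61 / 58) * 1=1721 / 754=2.28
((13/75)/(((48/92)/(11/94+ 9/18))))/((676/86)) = 28681/1099800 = 0.03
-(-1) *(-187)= -187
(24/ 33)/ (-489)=-8/ 5379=-0.00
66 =66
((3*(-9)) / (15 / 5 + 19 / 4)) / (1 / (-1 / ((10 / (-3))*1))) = -162 / 155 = -1.05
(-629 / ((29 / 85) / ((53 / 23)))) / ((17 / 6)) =-1000110 / 667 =-1499.42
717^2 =514089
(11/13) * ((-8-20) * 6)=-142.15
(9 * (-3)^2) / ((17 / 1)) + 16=353 / 17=20.76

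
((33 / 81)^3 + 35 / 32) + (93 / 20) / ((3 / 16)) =81759629 / 3149280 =25.96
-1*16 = -16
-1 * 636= -636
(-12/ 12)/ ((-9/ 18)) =2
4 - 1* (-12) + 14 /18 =151 /9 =16.78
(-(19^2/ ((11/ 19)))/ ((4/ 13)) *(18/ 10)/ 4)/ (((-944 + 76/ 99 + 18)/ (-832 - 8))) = -11667159/ 14092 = -827.93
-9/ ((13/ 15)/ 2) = -270/ 13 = -20.77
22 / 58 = 11 / 29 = 0.38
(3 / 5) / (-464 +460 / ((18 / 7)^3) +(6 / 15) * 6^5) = 0.00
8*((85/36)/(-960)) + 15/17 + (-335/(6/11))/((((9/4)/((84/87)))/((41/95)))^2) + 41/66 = -43222384485551/2207349286560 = -19.58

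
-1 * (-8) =8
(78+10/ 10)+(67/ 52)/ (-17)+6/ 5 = 354149/ 4420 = 80.12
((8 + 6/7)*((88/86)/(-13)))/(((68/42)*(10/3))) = -6138/47515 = -0.13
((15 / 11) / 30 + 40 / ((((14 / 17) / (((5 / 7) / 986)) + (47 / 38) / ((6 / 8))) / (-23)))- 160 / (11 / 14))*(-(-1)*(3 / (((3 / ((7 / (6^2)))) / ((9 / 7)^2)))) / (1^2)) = -65.70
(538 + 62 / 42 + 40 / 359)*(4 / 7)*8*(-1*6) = -260348864 / 17591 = -14800.12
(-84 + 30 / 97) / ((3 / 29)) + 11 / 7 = -548251 / 679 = -807.44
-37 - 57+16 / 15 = -1394 / 15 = -92.93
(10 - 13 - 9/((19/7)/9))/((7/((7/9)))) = -208/57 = -3.65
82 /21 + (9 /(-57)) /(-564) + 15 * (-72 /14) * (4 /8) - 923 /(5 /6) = -61202633 /53580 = -1142.27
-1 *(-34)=34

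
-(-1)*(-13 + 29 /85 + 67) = 4619 /85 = 54.34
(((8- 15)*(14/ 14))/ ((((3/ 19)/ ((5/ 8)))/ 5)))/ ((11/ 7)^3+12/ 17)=-19388075/ 641832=-30.21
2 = 2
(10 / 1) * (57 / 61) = 570 / 61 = 9.34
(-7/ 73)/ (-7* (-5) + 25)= -7/ 4380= -0.00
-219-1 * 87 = -306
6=6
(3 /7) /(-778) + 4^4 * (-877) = -1222692355 /5446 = -224512.00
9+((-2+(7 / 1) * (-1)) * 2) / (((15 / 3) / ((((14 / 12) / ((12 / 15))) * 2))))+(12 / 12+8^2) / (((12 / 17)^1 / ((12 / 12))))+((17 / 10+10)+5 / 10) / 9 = 16549 / 180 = 91.94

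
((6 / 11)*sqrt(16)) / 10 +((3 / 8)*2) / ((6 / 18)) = 543 / 220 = 2.47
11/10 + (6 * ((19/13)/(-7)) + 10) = 9.85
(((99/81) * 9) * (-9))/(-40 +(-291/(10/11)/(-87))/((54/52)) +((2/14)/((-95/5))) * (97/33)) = 2.71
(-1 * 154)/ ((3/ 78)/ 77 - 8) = 19.25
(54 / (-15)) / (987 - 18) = -6 / 1615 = -0.00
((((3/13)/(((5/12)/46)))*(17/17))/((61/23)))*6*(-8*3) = -5484672/3965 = -1383.27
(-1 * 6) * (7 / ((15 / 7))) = -98 / 5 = -19.60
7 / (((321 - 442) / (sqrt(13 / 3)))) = -7 * sqrt(39) / 363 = -0.12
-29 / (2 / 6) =-87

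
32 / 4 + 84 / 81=244 / 27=9.04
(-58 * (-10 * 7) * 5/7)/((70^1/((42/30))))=58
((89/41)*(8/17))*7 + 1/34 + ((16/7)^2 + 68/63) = 8289289/614754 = 13.48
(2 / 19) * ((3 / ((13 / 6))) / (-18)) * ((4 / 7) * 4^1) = -32 / 1729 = -0.02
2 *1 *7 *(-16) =-224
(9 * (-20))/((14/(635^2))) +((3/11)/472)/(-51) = -3203122626007/617848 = -5184321.43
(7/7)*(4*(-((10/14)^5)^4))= -381469726562500/79792266297612001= -0.00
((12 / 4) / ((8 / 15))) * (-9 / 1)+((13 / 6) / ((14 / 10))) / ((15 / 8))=-25099 / 504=-49.80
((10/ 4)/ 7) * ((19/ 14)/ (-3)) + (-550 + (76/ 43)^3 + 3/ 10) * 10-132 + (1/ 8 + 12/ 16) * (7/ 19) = -9901572846541/ 1776504408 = -5573.63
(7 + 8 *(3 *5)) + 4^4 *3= 895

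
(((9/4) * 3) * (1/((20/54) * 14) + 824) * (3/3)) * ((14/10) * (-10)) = -3115449/40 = -77886.22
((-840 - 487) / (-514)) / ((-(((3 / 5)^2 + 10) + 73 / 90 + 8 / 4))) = -298575 / 1523239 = -0.20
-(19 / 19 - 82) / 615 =27 / 205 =0.13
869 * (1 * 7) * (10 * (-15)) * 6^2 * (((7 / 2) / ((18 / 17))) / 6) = -18096925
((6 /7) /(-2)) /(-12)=1 /28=0.04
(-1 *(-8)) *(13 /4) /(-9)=-2.89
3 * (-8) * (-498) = 11952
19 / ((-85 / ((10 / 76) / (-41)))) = 0.00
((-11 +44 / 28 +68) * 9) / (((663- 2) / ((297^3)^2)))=2532591016690184010 / 4627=547350554720160.80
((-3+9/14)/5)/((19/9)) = -297/1330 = -0.22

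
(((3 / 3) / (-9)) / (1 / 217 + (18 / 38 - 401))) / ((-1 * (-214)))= 4123 / 3180502026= 0.00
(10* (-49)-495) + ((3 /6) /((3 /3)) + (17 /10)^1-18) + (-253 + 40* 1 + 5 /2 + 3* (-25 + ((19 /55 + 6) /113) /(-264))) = -140700709 /109384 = -1286.30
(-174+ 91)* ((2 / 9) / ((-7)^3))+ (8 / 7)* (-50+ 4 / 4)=-172706 / 3087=-55.95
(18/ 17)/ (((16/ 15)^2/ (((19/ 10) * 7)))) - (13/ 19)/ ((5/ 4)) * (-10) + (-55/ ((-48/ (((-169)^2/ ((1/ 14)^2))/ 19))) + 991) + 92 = 84018503201/ 248064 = 338696.88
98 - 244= -146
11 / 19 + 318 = 6053 / 19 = 318.58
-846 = -846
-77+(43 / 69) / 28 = -148721 / 1932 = -76.98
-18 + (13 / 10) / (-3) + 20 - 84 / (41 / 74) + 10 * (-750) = -9409553 / 1230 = -7650.04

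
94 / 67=1.40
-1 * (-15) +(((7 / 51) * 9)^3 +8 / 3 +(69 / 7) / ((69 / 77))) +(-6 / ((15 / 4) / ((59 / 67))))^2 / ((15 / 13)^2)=32.04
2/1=2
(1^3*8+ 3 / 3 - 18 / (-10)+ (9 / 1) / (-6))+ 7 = 163 / 10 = 16.30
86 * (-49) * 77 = -324478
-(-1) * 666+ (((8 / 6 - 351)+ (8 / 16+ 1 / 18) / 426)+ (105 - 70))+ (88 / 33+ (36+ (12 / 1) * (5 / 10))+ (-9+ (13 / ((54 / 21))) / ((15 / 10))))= 498895 / 1278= 390.37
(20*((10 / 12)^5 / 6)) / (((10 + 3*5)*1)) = 625 / 11664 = 0.05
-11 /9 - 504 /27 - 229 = -2240 /9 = -248.89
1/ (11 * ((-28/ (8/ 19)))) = -2/ 1463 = -0.00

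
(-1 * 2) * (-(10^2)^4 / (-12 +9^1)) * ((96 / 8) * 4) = -3200000000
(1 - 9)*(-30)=240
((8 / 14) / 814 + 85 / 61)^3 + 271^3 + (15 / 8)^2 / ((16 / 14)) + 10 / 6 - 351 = 160456917354895989318663113 / 8062283554664553984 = 19902167.45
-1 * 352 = -352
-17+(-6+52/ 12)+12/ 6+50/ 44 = -1025/ 66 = -15.53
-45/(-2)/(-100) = -9/40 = -0.22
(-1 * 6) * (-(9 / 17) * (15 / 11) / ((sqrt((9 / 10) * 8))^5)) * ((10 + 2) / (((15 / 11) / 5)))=125 * sqrt(5) / 204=1.37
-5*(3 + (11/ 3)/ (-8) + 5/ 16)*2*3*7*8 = -4795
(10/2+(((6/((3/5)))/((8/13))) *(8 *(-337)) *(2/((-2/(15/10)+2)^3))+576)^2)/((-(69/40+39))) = -3484340201090/1629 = -2138944260.95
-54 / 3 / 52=-9 / 26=-0.35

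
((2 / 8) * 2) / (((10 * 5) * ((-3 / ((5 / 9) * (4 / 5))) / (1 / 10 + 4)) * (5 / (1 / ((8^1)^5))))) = -41 / 1105920000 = -0.00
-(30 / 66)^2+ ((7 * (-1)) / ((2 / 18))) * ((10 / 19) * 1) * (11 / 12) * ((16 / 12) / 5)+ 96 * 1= 201595 / 2299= 87.69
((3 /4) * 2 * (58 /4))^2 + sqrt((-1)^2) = 7585 /16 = 474.06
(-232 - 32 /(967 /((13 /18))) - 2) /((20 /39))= -2647723 /5802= -456.35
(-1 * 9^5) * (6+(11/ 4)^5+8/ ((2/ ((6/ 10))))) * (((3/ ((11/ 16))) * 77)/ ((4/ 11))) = -11570577915897/ 1280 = -9039513996.79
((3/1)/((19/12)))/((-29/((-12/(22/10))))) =2160/6061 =0.36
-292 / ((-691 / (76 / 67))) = 22192 / 46297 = 0.48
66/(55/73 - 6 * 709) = -4818/310487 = -0.02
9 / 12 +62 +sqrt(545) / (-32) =251 / 4 - sqrt(545) / 32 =62.02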